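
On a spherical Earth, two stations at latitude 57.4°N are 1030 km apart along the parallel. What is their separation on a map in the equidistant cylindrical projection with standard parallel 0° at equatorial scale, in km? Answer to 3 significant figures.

1910 km

For the equirectangular projection with φ₀ = 0 (plate carrée), h = 1 along meridians and k = sec φ along parallels.
Along the parallel, k = sec 57.4° = 1/0.5388 = 1.856.
Map distance = 1030 × 1.856 ≈ 1910 km.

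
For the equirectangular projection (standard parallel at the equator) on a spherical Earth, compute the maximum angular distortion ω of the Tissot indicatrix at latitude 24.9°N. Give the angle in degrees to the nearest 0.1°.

In the plate carrée (x = Rλ, y = Rφ), meridians are true-scale (h = 1) and parallels are stretched by k = sec φ.
At 24.9°: h = 1.000, k = 1.102; principal scales a = 1.102, b = 1.000.
sin(ω/2) = (a − b)/(a + b) = 0.1025/2.102 = 0.04874, so ω = 2 arcsin(0.04874) ≈ 5.6°.

5.6°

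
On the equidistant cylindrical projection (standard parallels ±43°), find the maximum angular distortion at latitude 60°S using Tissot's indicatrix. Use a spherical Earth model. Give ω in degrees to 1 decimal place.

21.7°

With standard parallel φ₀ = 43°, the equirectangular projection gives x = Rλ cos φ₀, y = Rφ, so h = 1 and k = cos 43° / cos φ.
At 60°: h = 1.000, k = 1.463; principal scales a = 1.463, b = 1.000.
sin(ω/2) = (a − b)/(a + b) = 0.4627/2.463 = 0.1879, so ω = 2 arcsin(0.1879) ≈ 21.7°.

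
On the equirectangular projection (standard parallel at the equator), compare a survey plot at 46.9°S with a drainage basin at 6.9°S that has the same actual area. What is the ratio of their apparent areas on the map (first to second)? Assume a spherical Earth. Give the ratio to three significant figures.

In the plate carrée (x = Rλ, y = Rφ), meridians are true-scale (h = 1) and parallels are stretched by k = sec φ.
Areal scale at 46.9°: h·k = 1.000 × 1.464 = 1.464.
Areal scale at 6.9°: h·k = 1.000 × 1.007 = 1.007.
Ratio = 1.464/1.007 ≈ 1.45.

1.45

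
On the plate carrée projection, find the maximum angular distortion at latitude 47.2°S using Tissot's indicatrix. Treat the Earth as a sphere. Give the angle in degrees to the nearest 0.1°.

22.0°

In the plate carrée (x = Rλ, y = Rφ), meridians are true-scale (h = 1) and parallels are stretched by k = sec φ.
At 47.2°: h = 1.000, k = 1.472; principal scales a = 1.472, b = 1.000.
sin(ω/2) = (a − b)/(a + b) = 0.4718/2.472 = 0.1909, so ω = 2 arcsin(0.1909) ≈ 22.0°.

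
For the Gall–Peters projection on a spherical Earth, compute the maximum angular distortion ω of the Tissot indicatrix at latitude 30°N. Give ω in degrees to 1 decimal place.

23.1°

Gall–Peters is a cylindrical equal-area projection with standard parallels at ±45°. A cylindrical equal-area projection with standard parallel φ₀ has meridian scale h = cos φ / cos φ₀ and parallel scale k = cos φ₀ / cos φ (so areas are preserved, h·k = 1).
At 30°: h = 1.225, k = 0.8165; principal scales a = 1.225, b = 0.8165.
sin(ω/2) = (a − b)/(a + b) = 0.4082/2.041 = 0.2000, so ω = 2 arcsin(0.2000) ≈ 23.1°.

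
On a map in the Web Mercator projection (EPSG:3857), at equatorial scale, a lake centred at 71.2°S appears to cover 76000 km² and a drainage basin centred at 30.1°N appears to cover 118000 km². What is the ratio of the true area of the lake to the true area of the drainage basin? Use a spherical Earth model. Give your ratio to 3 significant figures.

Since Mercator area scale is 1/cos²φ, the true area equals the apparent area multiplied by cos²φ.
True area of lake: 76000 × cos²(71.2°) = 76000 × 0.1039 = 7893 km².
True area of drainage basin: 118000 × cos²(30.1°) = 118000 × 0.7485 = 88320 km².
Ratio = 7893 / 88320 ≈ 0.0894.

0.0894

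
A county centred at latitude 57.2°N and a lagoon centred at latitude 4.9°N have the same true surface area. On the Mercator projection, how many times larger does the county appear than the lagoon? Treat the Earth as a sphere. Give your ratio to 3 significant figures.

3.38

On Mercator, area is exaggerated by sec²φ = 1/cos²φ.
At 57.2°: sec²(57.2°) = 1/0.5417² = 3.408.
At 4.9°: sec²(4.9°) = 1/0.9963² = 1.007.
Ratio = 3.408/1.007 = cos²(4.9°)/cos²(57.2°) ≈ 3.38.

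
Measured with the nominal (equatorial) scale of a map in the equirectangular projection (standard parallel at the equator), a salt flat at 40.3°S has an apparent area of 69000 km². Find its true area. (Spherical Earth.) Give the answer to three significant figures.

In the plate carrée (x = Rλ, y = Rφ), meridians are true-scale (h = 1) and parallels are stretched by k = sec φ.
Areal scale = h·k = 1 × sec φ; at 40.3°, h = 1.000, k = 1.311, so h·k = 1.311.
True area = apparent / (areal scale) = 69000 / 1.311 ≈ 52600 km².

52600 km²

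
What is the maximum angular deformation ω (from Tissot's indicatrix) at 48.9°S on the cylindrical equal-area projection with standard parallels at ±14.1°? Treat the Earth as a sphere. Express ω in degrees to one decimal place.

A cylindrical equal-area projection with standard parallel φ₀ has meridian scale h = cos φ / cos φ₀ and parallel scale k = cos φ₀ / cos φ (so areas are preserved, h·k = 1).
At 48.9°: h = 0.6778, k = 1.475; principal scales a = 1.475, b = 0.6778.
sin(ω/2) = (a − b)/(a + b) = 0.7976/2.153 = 0.3704, so ω = 2 arcsin(0.3704) ≈ 43.5°.

43.5°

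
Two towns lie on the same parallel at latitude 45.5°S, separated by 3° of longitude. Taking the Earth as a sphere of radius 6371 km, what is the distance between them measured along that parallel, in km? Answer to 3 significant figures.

234 km

Arc length along a parallel = R cos φ · Δλ (with Δλ in radians).
= 6371 × cos 45.5° × (3° × π/180) = 6371 × 0.7009 × 0.05236 ≈ 234 km.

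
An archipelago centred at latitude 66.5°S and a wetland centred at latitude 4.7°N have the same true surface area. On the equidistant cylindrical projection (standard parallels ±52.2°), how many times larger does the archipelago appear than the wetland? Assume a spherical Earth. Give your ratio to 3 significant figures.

In the equirectangular projection with standard parallel φ₀ = 52.2° (x = Rλ cos φ₀, y = Rφ), meridians are true-scale (h = 1) and the parallel scale is k = cos φ₀ / cos φ.
Areal scale at 66.5°: h·k = 1.000 × 1.537 = 1.537.
Areal scale at 4.7°: h·k = 1.000 × 0.6150 = 0.6150.
Ratio = 1.537/0.6150 ≈ 2.50.

2.50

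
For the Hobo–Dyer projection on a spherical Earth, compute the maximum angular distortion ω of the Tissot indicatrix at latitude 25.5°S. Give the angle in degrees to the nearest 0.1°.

14.7°

Hobo–Dyer is a cylindrical equal-area projection with standard parallels at ±37.5°. For cylindrical equal-area with standard parallel φ₀, h = cos φ / cos φ₀ and k = cos φ₀ / cos φ, so h·k = 1.
At 25.5°: h = 1.138, k = 0.8790; principal scales a = 1.138, b = 0.8790.
sin(ω/2) = (a − b)/(a + b) = 0.2587/2.017 = 0.1283, so ω = 2 arcsin(0.1283) ≈ 14.7°.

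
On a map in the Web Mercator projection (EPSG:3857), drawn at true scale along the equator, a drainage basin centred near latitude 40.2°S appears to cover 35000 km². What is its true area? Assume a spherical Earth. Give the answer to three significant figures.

20400 km²

For Mercator, h = k = sec φ (a conformal cylindrical projection has a single point scale, 1/cos φ).
Areal scale = k² = sec²φ = 1/cos²(40.2°) = 1/0.7638² = 1.714.
True area = apparent / (areal scale) = 35000 / 1.714 ≈ 20400 km².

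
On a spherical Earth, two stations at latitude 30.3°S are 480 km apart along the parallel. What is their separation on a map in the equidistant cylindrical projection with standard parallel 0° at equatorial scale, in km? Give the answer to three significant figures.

For the equirectangular projection with φ₀ = 0 (plate carrée), h = 1 along meridians and k = sec φ along parallels.
Along the parallel, k = sec 30.3° = 1/0.8634 = 1.158.
Map distance = 480 × 1.158 ≈ 556 km.

556 km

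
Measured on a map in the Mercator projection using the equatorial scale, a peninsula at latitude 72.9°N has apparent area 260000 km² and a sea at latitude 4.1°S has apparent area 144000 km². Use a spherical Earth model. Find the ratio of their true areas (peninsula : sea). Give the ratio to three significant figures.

Mercator's areal exaggeration is sec²φ; hence true area = (apparent area) · cos²φ.
True area of peninsula: 260000 × cos²(72.9°) = 260000 × 0.08646 = 22480 km².
True area of sea: 144000 × cos²(4.1°) = 144000 × 0.9949 = 143300 km².
Ratio = 22480 / 143300 ≈ 0.157.

0.157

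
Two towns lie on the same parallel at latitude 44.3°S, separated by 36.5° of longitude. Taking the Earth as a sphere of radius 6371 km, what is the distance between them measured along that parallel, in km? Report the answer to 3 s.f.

2900 km

Arc length along a parallel = R cos φ · Δλ (with Δλ in radians).
= 6371 × cos 44.3° × (36.5° × π/180) = 6371 × 0.7157 × 0.6370 ≈ 2900 km.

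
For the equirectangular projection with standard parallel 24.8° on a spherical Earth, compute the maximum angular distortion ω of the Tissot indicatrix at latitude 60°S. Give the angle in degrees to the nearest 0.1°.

With standard parallel φ₀ = 24.8°, the equirectangular projection gives x = Rλ cos φ₀, y = Rφ, so h = 1 and k = cos 24.8° / cos φ.
At 60°: h = 1.000, k = 1.816; principal scales a = 1.816, b = 1.000.
sin(ω/2) = (a − b)/(a + b) = 0.8156/2.816 = 0.2897, so ω = 2 arcsin(0.2897) ≈ 33.7°.

33.7°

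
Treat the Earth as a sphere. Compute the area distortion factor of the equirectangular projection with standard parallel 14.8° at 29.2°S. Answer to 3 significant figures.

1.11

The equidistant cylindrical projection with φ₀ = 14.8° has h = 1 (meridians true) and k = cos φ₀ / cos φ along parallels.
Areal scale = h·k = 1 × cos φ₀ / cos φ; at 29.2°, h = 1.000, k = 1.108, so h·k = 1.108.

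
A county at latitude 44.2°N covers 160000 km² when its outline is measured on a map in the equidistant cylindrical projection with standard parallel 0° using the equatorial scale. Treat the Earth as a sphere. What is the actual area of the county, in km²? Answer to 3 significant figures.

In the plate carrée (x = Rλ, y = Rφ), meridians are true-scale (h = 1) and parallels are stretched by k = sec φ.
Areal scale = h·k = 1 × sec φ; at 44.2°, h = 1.000, k = 1.395, so h·k = 1.395.
True area = apparent / (areal scale) = 160000 / 1.395 ≈ 115000 km².

115000 km²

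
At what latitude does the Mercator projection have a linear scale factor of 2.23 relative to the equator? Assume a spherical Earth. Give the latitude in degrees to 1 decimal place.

Mercator scale is k = sec φ = 1/cos φ.
1/cos φ = 2.23  ⇒  cos φ = 0.4484  ⇒  φ = arccos(0.4484) ≈ 63.4°.

63.4°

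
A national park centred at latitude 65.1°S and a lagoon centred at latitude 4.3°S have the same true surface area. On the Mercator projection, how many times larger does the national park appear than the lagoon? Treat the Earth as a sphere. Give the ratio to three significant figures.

On Mercator, area is exaggerated by sec²φ = 1/cos²φ.
At 65.1°: sec²(65.1°) = 1/0.4210² = 5.641.
At 4.3°: sec²(4.3°) = 1/0.9972² = 1.006.
Ratio = 5.641/1.006 = cos²(4.3°)/cos²(65.1°) ≈ 5.61.

5.61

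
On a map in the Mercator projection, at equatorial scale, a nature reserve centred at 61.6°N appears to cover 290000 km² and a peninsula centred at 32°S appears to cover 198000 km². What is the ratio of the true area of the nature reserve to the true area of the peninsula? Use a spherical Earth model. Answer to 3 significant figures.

0.461

Mercator's areal exaggeration is sec²φ; hence true area = (apparent area) · cos²φ.
True area of nature reserve: 290000 × cos²(61.6°) = 290000 × 0.2262 = 65600 km².
True area of peninsula: 198000 × cos²(32°) = 198000 × 0.7192 = 142400 km².
Ratio = 65600 / 142400 ≈ 0.461.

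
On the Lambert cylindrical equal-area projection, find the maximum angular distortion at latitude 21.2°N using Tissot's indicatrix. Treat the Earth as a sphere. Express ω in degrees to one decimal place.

8.0°

The Lambert cylindrical equal-area projection is the cylindrical equal-area projection with its standard parallel at the equator (φ₀ = 0). Cylindrical equal-area (φ₀ = 0°): h = cos φ / cos 0° along meridians, k = cos 0° / cos φ along parallels; h·k = 1.
At 21.2°: h = 0.9323, k = 1.073; principal scales a = 1.073, b = 0.9323.
sin(ω/2) = (a − b)/(a + b) = 0.1403/2.005 = 0.06996, so ω = 2 arcsin(0.06996) ≈ 8.0°.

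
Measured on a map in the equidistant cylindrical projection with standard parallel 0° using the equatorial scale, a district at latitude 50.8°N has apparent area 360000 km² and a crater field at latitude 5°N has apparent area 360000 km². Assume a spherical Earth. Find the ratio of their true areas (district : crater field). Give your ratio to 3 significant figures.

0.634

Plate carrée has h = 1 and k = sec φ, giving areal scale sec φ; true area = (apparent area) · cos φ.
True area of district: 360000 × cos(50.8°) = 360000 × 0.6320 = 227500 km².
True area of crater field: 360000 × cos(5°) = 360000 × 0.9962 = 358600 km².
Ratio = 227500 / 358600 ≈ 0.634.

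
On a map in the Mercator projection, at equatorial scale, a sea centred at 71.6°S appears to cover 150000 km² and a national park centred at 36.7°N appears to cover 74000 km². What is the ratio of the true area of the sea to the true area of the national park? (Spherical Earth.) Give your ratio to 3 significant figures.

Since Mercator area scale is 1/cos²φ, the true area equals the apparent area multiplied by cos²φ.
True area of sea: 150000 × cos²(71.6°) = 150000 × 0.09963 = 14950 km².
True area of national park: 74000 × cos²(36.7°) = 74000 × 0.6428 = 47570 km².
Ratio = 14950 / 47570 ≈ 0.314.

0.314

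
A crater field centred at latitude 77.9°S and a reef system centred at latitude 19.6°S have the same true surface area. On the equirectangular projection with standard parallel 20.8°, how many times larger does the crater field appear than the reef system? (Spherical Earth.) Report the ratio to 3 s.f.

In the equirectangular projection with standard parallel φ₀ = 20.8° (x = Rλ cos φ₀, y = Rφ), meridians are true-scale (h = 1) and the parallel scale is k = cos φ₀ / cos φ.
Areal scale at 77.9°: h·k = 1.000 × 4.460 = 4.460.
Areal scale at 19.6°: h·k = 1.000 × 0.9923 = 0.9923.
Ratio = 4.460/0.9923 ≈ 4.49.

4.49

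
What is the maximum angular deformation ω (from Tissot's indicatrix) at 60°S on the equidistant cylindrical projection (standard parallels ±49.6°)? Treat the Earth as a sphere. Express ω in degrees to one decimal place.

14.8°

With standard parallel φ₀ = 49.6°, the equirectangular projection gives x = Rλ cos φ₀, y = Rφ, so h = 1 and k = cos 49.6° / cos φ.
At 60°: h = 1.000, k = 1.296; principal scales a = 1.296, b = 1.000.
sin(ω/2) = (a − b)/(a + b) = 0.2962/2.296 = 0.1290, so ω = 2 arcsin(0.1290) ≈ 14.8°.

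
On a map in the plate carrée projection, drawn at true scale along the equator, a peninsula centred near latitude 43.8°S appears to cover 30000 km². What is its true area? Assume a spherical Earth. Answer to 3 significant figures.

21700 km²

For the equirectangular projection with φ₀ = 0 (plate carrée), h = 1 along meridians and k = sec φ along parallels.
Areal scale = h·k = 1 × sec φ; at 43.8°, h = 1.000, k = 1.386, so h·k = 1.386.
True area = apparent / (areal scale) = 30000 / 1.386 ≈ 21700 km².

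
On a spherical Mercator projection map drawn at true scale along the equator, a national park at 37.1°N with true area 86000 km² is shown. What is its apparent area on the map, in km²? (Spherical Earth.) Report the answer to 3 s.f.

Mercator is conformal, so the point scale is isotropic: h = k = sec φ = 1/cos φ.
Areal scale = k² = sec²φ = 1/cos²(37.1°) = 1/0.7976² = 1.572.
Apparent area = 86000 × 1.572 ≈ 135000 km².

135000 km²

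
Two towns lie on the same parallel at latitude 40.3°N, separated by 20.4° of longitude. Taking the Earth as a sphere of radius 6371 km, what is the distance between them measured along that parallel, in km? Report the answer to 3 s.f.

1730 km

Arc length along a parallel = R cos φ · Δλ (with Δλ in radians).
= 6371 × cos 40.3° × (20.4° × π/180) = 6371 × 0.7627 × 0.3560 ≈ 1730 km.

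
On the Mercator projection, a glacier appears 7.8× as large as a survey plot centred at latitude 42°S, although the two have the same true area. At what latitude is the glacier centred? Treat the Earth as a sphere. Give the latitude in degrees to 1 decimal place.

74.6°

Mercator areal scale is sec²φ, so apparent-area ratio = sec²φ₁ / sec²φ₂ = cos²φ₂ / cos²φ₁.
cos²φ₂ / cos²φ₁ = 7.8  ⇒  cos φ₁ = cos 42° / √7.8 = 0.7431/2.793 = 0.2661.
φ₁ = arccos(0.2661) ≈ 74.6°.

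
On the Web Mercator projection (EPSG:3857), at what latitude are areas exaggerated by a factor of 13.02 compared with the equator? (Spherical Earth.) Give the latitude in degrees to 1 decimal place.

Mercator areal scale is sec²φ.
sec²φ = 13.02  ⇒  cos²φ = 0.07680  ⇒  cos φ = 0.2771.
φ = arccos(0.2771) ≈ 73.9°.

73.9°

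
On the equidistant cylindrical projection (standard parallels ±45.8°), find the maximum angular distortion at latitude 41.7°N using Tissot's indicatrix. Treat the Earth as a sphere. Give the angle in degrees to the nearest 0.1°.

The equidistant cylindrical projection with φ₀ = 45.8° has h = 1 (meridians true) and k = cos φ₀ / cos φ along parallels.
At 41.7°: h = 1.000, k = 0.9337; principal scales a = 1.000, b = 0.9337.
sin(ω/2) = (a − b)/(a + b) = 0.06626/1.934 = 0.03427, so ω = 2 arcsin(0.03427) ≈ 3.9°.

3.9°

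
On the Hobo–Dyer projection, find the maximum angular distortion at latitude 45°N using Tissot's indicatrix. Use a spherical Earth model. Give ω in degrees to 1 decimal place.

Hobo–Dyer is a cylindrical equal-area projection with standard parallels at ±37.5°. Cylindrical equal-area (φ₀ = 37.5°): h = cos φ / cos 37.5° along meridians, k = cos 37.5° / cos φ along parallels; h·k = 1.
At 45°: h = 0.8913, k = 1.122; principal scales a = 1.122, b = 0.8913.
sin(ω/2) = (a − b)/(a + b) = 0.2307/2.013 = 0.1146, so ω = 2 arcsin(0.1146) ≈ 13.2°.

13.2°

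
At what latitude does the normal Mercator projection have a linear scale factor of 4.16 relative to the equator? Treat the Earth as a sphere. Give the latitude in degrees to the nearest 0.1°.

Mercator scale is k = sec φ = 1/cos φ.
1/cos φ = 4.16  ⇒  cos φ = 0.2404  ⇒  φ = arccos(0.2404) ≈ 76.1°.

76.1°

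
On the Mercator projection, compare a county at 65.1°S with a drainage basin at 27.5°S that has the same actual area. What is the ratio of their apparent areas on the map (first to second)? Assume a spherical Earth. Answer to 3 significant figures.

On Mercator, area is exaggerated by sec²φ = 1/cos²φ.
At 65.1°: sec²(65.1°) = 1/0.4210² = 5.641.
At 27.5°: sec²(27.5°) = 1/0.8870² = 1.271.
Ratio = 5.641/1.271 = cos²(27.5°)/cos²(65.1°) ≈ 4.44.

4.44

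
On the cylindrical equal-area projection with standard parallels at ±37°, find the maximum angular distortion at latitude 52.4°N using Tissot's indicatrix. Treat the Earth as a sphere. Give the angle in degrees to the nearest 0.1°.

30.5°

A cylindrical equal-area projection with standard parallel φ₀ has meridian scale h = cos φ / cos φ₀ and parallel scale k = cos φ₀ / cos φ (so areas are preserved, h·k = 1).
At 52.4°: h = 0.7640, k = 1.309; principal scales a = 1.309, b = 0.7640.
sin(ω/2) = (a − b)/(a + b) = 0.5449/2.073 = 0.2629, so ω = 2 arcsin(0.2629) ≈ 30.5°.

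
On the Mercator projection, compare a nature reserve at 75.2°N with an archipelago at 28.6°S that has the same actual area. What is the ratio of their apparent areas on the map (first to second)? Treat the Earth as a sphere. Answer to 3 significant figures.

11.8

On Mercator, area is exaggerated by sec²φ = 1/cos²φ.
At 75.2°: sec²(75.2°) = 1/0.2554² = 15.33.
At 28.6°: sec²(28.6°) = 1/0.8780² = 1.297.
Ratio = 15.33/1.297 = cos²(28.6°)/cos²(75.2°) ≈ 11.8.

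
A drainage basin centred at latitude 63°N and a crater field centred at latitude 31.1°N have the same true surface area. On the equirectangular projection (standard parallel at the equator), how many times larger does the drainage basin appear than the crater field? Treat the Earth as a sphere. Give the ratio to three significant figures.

Plate carrée maps x = Rλ, y = Rφ. The meridian scale is h = 1 and the parallel scale is k = 1/cos φ = sec φ.
Areal scale at 63°: h·k = 1.000 × 2.203 = 2.203.
Areal scale at 31.1°: h·k = 1.000 × 1.168 = 1.168.
Ratio = 2.203/1.168 ≈ 1.89.

1.89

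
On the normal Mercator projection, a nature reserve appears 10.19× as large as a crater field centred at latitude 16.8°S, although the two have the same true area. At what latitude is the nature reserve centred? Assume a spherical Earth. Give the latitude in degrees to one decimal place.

For equal true areas on Mercator, apparent areas scale as sec²φ, so the ratio is cos²φ₂ / cos²φ₁.
cos²φ₂ / cos²φ₁ = 10.19  ⇒  cos φ₁ = cos 16.8° / √10.19 = 0.9573/3.192 = 0.2999.
φ₁ = arccos(0.2999) ≈ 72.5°.

72.5°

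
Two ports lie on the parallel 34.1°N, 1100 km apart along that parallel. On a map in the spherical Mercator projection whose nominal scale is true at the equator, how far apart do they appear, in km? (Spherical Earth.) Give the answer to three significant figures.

Mercator is conformal, so the point scale is isotropic: h = k = sec φ = 1/cos φ.
Along the parallel, k = sec 34.1° = 1/0.8281 = 1.208.
Map distance = 1100 × 1.208 ≈ 1330 km.

1330 km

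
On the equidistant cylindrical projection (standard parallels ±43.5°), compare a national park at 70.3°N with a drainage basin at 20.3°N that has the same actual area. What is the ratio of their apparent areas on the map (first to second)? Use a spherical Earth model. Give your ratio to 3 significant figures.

In the equirectangular projection with standard parallel φ₀ = 43.5° (x = Rλ cos φ₀, y = Rφ), meridians are true-scale (h = 1) and the parallel scale is k = cos φ₀ / cos φ.
Areal scale at 70.3°: h·k = 1.000 × 2.152 = 2.152.
Areal scale at 20.3°: h·k = 1.000 × 0.7734 = 0.7734.
Ratio = 2.152/0.7734 ≈ 2.78.

2.78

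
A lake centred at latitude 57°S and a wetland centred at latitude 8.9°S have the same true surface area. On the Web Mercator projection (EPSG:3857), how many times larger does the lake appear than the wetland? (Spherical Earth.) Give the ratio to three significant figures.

3.29

Mercator is conformal with k = sec φ, so areal scale = k² = sec²φ.
At 57°: sec²(57°) = 1/0.5446² = 3.371.
At 8.9°: sec²(8.9°) = 1/0.9880² = 1.025.
Ratio = 3.371/1.025 = cos²(8.9°)/cos²(57°) ≈ 3.29.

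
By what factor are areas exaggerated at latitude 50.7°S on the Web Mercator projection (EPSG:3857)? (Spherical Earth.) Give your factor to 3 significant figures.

2.49

Mercator is conformal, so the point scale is isotropic: h = k = sec φ = 1/cos φ.
Areal scale = k² = sec²φ = 1/cos²(50.7°) = 1/0.6334² = 2.493.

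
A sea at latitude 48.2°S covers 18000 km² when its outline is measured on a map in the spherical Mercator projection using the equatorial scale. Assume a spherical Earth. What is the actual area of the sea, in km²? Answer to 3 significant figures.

Mercator is conformal, so the point scale is isotropic: h = k = sec φ = 1/cos φ.
Areal scale = k² = sec²φ = 1/cos²(48.2°) = 1/0.6665² = 2.251.
True area = apparent / (areal scale) = 18000 / 2.251 ≈ 8000 km².

8000 km²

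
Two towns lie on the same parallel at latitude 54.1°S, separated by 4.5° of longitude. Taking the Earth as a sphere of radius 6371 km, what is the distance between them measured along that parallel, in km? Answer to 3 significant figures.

Arc length along a parallel = R cos φ · Δλ (with Δλ in radians).
= 6371 × cos 54.1° × (4.5° × π/180) = 6371 × 0.5864 × 0.07854 ≈ 293 km.

293 km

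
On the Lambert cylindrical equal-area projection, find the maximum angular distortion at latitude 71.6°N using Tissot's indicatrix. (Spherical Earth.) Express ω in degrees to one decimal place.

109.9°

The Lambert cylindrical equal-area projection is the cylindrical equal-area projection with its standard parallel at the equator (φ₀ = 0). A cylindrical equal-area projection with standard parallel φ₀ has meridian scale h = cos φ / cos φ₀ and parallel scale k = cos φ₀ / cos φ (so areas are preserved, h·k = 1).
At 71.6°: h = 0.3156, k = 3.168; principal scales a = 3.168, b = 0.3156.
sin(ω/2) = (a − b)/(a + b) = 2.852/3.484 = 0.8188, so ω = 2 arcsin(0.8188) ≈ 109.9°.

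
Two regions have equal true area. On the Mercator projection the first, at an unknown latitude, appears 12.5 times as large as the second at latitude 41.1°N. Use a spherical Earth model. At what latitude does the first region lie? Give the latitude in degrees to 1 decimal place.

77.7°

For equal true areas on Mercator, apparent areas scale as sec²φ, so the ratio is cos²φ₂ / cos²φ₁.
cos²φ₂ / cos²φ₁ = 12.5  ⇒  cos φ₁ = cos 41.1° / √12.5 = 0.7536/3.536 = 0.2131.
φ₁ = arccos(0.2131) ≈ 77.7°.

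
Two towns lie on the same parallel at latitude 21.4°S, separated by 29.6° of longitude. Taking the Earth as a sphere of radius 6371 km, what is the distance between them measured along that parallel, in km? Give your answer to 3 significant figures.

3060 km

Arc length along a parallel = R cos φ · Δλ (with Δλ in radians).
= 6371 × cos 21.4° × (29.6° × π/180) = 6371 × 0.9311 × 0.5166 ≈ 3060 km.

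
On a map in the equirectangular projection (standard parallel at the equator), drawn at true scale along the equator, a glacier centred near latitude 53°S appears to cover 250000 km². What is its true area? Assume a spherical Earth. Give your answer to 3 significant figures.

150000 km²

Plate carrée maps x = Rλ, y = Rφ. The meridian scale is h = 1 and the parallel scale is k = 1/cos φ = sec φ.
Areal scale = h·k = 1 × sec φ; at 53°, h = 1.000, k = 1.662, so h·k = 1.662.
True area = apparent / (areal scale) = 250000 / 1.662 ≈ 150000 km².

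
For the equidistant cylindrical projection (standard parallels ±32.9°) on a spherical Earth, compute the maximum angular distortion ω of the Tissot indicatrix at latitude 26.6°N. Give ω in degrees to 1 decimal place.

3.6°

In the equirectangular projection with standard parallel φ₀ = 32.9° (x = Rλ cos φ₀, y = Rφ), meridians are true-scale (h = 1) and the parallel scale is k = cos φ₀ / cos φ.
At 26.6°: h = 1.000, k = 0.9390; principal scales a = 1.000, b = 0.9390.
sin(ω/2) = (a − b)/(a + b) = 0.06099/1.939 = 0.03145, so ω = 2 arcsin(0.03145) ≈ 3.6°.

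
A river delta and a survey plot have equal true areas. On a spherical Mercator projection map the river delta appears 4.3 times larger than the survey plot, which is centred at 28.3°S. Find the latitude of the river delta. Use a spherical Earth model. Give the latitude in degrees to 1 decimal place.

Mercator areal scale is sec²φ, so apparent-area ratio = sec²φ₁ / sec²φ₂ = cos²φ₂ / cos²φ₁.
cos²φ₂ / cos²φ₁ = 4.3  ⇒  cos φ₁ = cos 28.3° / √4.3 = 0.8805/2.074 = 0.4246.
φ₁ = arccos(0.4246) ≈ 64.9°.

64.9°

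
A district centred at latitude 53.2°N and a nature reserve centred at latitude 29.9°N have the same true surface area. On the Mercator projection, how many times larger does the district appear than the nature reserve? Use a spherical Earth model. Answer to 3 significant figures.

Mercator is conformal with k = sec φ, so areal scale = k² = sec²φ.
At 53.2°: sec²(53.2°) = 1/0.5990² = 2.787.
At 29.9°: sec²(29.9°) = 1/0.8669² = 1.331.
Ratio = 2.787/1.331 = cos²(29.9°)/cos²(53.2°) ≈ 2.09.

2.09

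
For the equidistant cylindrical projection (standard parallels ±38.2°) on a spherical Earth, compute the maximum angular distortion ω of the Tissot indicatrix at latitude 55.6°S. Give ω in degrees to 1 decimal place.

18.8°

With standard parallel φ₀ = 38.2°, the equirectangular projection gives x = Rλ cos φ₀, y = Rφ, so h = 1 and k = cos 38.2° / cos φ.
At 55.6°: h = 1.000, k = 1.391; principal scales a = 1.391, b = 1.000.
sin(ω/2) = (a − b)/(a + b) = 0.3910/2.391 = 0.1635, so ω = 2 arcsin(0.1635) ≈ 18.8°.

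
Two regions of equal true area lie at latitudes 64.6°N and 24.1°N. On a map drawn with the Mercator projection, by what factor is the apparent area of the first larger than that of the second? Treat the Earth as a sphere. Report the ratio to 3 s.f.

Mercator is conformal with k = sec φ, so areal scale = k² = sec²φ.
At 64.6°: sec²(64.6°) = 1/0.4289² = 5.435.
At 24.1°: sec²(24.1°) = 1/0.9128² = 1.200.
Ratio = 5.435/1.200 = cos²(24.1°)/cos²(64.6°) ≈ 4.53.

4.53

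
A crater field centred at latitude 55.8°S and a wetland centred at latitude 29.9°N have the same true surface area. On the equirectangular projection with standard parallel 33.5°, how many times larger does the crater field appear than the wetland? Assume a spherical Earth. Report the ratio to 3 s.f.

1.54

In the equirectangular projection with standard parallel φ₀ = 33.5° (x = Rλ cos φ₀, y = Rφ), meridians are true-scale (h = 1) and the parallel scale is k = cos φ₀ / cos φ.
Areal scale at 55.8°: h·k = 1.000 × 1.484 = 1.484.
Areal scale at 29.9°: h·k = 1.000 × 0.9619 = 0.9619.
Ratio = 1.484/0.9619 ≈ 1.54.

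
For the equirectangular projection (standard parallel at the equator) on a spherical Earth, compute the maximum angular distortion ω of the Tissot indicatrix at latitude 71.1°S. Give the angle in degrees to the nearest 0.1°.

Plate carrée maps x = Rλ, y = Rφ. The meridian scale is h = 1 and the parallel scale is k = 1/cos φ = sec φ.
At 71.1°: h = 1.000, k = 3.087; principal scales a = 3.087, b = 1.000.
sin(ω/2) = (a − b)/(a + b) = 2.087/4.087 = 0.5107, so ω = 2 arcsin(0.5107) ≈ 61.4°.

61.4°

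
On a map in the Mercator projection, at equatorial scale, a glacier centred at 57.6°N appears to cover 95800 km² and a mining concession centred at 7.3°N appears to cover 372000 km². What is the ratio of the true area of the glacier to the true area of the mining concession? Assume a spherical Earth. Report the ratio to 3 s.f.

0.0752

Since Mercator area scale is 1/cos²φ, the true area equals the apparent area multiplied by cos²φ.
True area of glacier: 95800 × cos²(57.6°) = 95800 × 0.2871 = 27510 km².
True area of mining concession: 372000 × cos²(7.3°) = 372000 × 0.9839 = 366000 km².
Ratio = 27510 / 366000 ≈ 0.0752.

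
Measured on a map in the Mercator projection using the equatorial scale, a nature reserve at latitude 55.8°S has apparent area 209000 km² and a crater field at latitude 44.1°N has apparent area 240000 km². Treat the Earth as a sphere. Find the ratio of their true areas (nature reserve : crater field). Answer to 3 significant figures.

Mercator's areal exaggeration is sec²φ; hence true area = (apparent area) · cos²φ.
True area of nature reserve: 209000 × cos²(55.8°) = 209000 × 0.3159 = 66030 km².
True area of crater field: 240000 × cos²(44.1°) = 240000 × 0.5157 = 123800 km².
Ratio = 66030 / 123800 ≈ 0.534.

0.534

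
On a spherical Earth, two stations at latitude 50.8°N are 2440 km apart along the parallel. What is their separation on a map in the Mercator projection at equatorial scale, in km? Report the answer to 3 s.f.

Mercator is conformal, so the point scale is isotropic: h = k = sec φ = 1/cos φ.
Along the parallel, k = sec 50.8° = 1/0.6320 = 1.582.
Map distance = 2440 × 1.582 ≈ 3860 km.

3860 km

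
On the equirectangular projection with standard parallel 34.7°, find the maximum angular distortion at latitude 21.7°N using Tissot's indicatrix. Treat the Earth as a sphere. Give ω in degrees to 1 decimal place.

In the equirectangular projection with standard parallel φ₀ = 34.7° (x = Rλ cos φ₀, y = Rφ), meridians are true-scale (h = 1) and the parallel scale is k = cos φ₀ / cos φ.
At 21.7°: h = 1.000, k = 0.8849; principal scales a = 1.000, b = 0.8849.
sin(ω/2) = (a − b)/(a + b) = 0.1151/1.885 = 0.06109, so ω = 2 arcsin(0.06109) ≈ 7.0°.

7.0°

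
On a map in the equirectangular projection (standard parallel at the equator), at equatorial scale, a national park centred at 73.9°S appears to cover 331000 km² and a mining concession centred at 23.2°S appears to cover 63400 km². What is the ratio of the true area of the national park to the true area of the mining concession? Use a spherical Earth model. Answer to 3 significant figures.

1.58

On the plate carrée, areal scale = h·k = 1 × sec φ, so true area = apparent × cos φ.
True area of national park: 331000 × cos(73.9°) = 331000 × 0.2773 = 91790 km².
True area of mining concession: 63400 × cos(23.2°) = 63400 × 0.9191 = 58270 km².
Ratio = 91790 / 58270 ≈ 1.58.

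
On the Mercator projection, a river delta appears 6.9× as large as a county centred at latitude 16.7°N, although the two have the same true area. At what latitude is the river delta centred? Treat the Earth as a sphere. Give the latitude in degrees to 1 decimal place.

68.6°

Mercator areal scale is sec²φ, so apparent-area ratio = sec²φ₁ / sec²φ₂ = cos²φ₂ / cos²φ₁.
cos²φ₂ / cos²φ₁ = 6.9  ⇒  cos φ₁ = cos 16.7° / √6.9 = 0.9578/2.627 = 0.3646.
φ₁ = arccos(0.3646) ≈ 68.6°.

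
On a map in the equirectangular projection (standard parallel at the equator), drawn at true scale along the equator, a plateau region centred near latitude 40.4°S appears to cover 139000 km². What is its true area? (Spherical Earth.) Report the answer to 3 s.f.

106000 km²

Plate carrée maps x = Rλ, y = Rφ. The meridian scale is h = 1 and the parallel scale is k = 1/cos φ = sec φ.
Areal scale = h·k = 1 × sec φ; at 40.4°, h = 1.000, k = 1.313, so h·k = 1.313.
True area = apparent / (areal scale) = 139000 / 1.313 ≈ 106000 km².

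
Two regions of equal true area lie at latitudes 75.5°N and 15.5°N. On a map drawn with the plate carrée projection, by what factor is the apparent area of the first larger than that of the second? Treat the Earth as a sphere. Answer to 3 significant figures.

Plate carrée maps x = Rλ, y = Rφ. The meridian scale is h = 1 and the parallel scale is k = 1/cos φ = sec φ.
Areal scale at 75.5°: h·k = 1.000 × 3.994 = 3.994.
Areal scale at 15.5°: h·k = 1.000 × 1.038 = 1.038.
Ratio = 3.994/1.038 ≈ 3.85.

3.85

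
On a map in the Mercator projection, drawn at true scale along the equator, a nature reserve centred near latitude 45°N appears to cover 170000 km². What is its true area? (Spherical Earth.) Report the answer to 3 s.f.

85000 km²

For Mercator, h = k = sec φ (a conformal cylindrical projection has a single point scale, 1/cos φ).
Areal scale = k² = sec²φ = 1/cos²(45°) = 1/0.7071² = 2.000.
True area = apparent / (areal scale) = 170000 / 2.000 ≈ 85000 km².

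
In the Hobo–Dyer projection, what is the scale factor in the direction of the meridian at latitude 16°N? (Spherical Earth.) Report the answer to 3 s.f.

Hobo–Dyer is a cylindrical equal-area projection with standard parallels at ±37.5°. Cylindrical equal-area (φ₀ = 37.5°): h = cos φ / cos 37.5° along meridians, k = cos 37.5° / cos φ along parallels; h·k = 1.
h = cos 16° / cos 37.5° = 0.9613/0.7934 = 1.212.

1.21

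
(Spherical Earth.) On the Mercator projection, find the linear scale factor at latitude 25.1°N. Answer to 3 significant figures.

The Mercator projection is conformal; its linear scale factor is the same in every direction and equals sec φ = 1/cos φ.
k = 1/cos 25.1° = 1/0.9056 = 1.104.

1.10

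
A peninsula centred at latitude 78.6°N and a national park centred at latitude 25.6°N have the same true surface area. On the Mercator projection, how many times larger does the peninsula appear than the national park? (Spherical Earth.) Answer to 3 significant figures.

20.8

Mercator areal scale is sec²φ.
At 78.6°: sec²(78.6°) = 1/0.1977² = 25.60.
At 25.6°: sec²(25.6°) = 1/0.9018² = 1.230.
Ratio = 25.60/1.230 = cos²(25.6°)/cos²(78.6°) ≈ 20.8.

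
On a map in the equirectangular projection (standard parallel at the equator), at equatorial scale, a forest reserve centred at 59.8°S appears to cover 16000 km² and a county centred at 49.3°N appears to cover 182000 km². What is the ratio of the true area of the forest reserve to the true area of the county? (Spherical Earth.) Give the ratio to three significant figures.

0.0678

On the plate carrée, areal scale = h·k = 1 × sec φ, so true area = apparent × cos φ.
True area of forest reserve: 16000 × cos(59.8°) = 16000 × 0.5030 = 8048 km².
True area of county: 182000 × cos(49.3°) = 182000 × 0.6521 = 118700 km².
Ratio = 8048 / 118700 ≈ 0.0678.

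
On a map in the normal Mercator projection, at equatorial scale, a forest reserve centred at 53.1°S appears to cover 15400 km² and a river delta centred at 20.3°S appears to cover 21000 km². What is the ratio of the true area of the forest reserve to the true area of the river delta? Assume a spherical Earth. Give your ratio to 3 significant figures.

0.301

Mercator's areal exaggeration is sec²φ; hence true area = (apparent area) · cos²φ.
True area of forest reserve: 15400 × cos²(53.1°) = 15400 × 0.3605 = 5552 km².
True area of river delta: 21000 × cos²(20.3°) = 21000 × 0.8796 = 18470 km².
Ratio = 5552 / 18470 ≈ 0.301.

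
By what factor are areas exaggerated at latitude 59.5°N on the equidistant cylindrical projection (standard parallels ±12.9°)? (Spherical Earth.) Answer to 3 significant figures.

1.92

The equidistant cylindrical projection with φ₀ = 12.9° has h = 1 (meridians true) and k = cos φ₀ / cos φ along parallels.
Areal scale = h·k = 1 × cos φ₀ / cos φ; at 59.5°, h = 1.000, k = 1.921, so h·k = 1.921.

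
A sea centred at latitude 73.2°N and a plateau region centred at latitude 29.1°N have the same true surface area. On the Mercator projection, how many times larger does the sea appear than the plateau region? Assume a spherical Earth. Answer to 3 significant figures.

Mercator is conformal with k = sec φ, so areal scale = k² = sec²φ.
At 73.2°: sec²(73.2°) = 1/0.2890² = 11.97.
At 29.1°: sec²(29.1°) = 1/0.8738² = 1.310.
Ratio = 11.97/1.310 = cos²(29.1°)/cos²(73.2°) ≈ 9.14.

9.14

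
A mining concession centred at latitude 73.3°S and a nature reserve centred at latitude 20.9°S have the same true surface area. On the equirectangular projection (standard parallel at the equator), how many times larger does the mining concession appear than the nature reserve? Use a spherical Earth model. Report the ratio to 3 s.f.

In the plate carrée (x = Rλ, y = Rφ), meridians are true-scale (h = 1) and parallels are stretched by k = sec φ.
Areal scale at 73.3°: h·k = 1.000 × 3.480 = 3.480.
Areal scale at 20.9°: h·k = 1.000 × 1.070 = 1.070.
Ratio = 3.480/1.070 ≈ 3.25.

3.25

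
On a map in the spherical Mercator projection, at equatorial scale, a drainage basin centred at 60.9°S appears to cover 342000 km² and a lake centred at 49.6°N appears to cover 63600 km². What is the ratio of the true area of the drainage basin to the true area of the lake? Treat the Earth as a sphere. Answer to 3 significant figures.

On Mercator the areal scale is sec²φ, so true area = apparent × cos²φ.
True area of drainage basin: 342000 × cos²(60.9°) = 342000 × 0.2365 = 80890 km².
True area of lake: 63600 × cos²(49.6°) = 63600 × 0.4201 = 26720 km².
Ratio = 80890 / 26720 ≈ 3.03.

3.03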